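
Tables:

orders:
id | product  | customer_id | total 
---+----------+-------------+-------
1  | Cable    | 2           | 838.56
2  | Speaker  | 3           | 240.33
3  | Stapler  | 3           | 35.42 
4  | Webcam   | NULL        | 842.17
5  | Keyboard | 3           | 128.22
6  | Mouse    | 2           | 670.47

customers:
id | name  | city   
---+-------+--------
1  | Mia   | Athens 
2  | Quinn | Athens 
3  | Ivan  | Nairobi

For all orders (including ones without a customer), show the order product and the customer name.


LEFT JOIN keeps every row from orders (the left table); where customer_id has no match in customers, the customer columns become NULL. Walk through each order:
  - order 1 (Cable): customer_id=2 -> matches Quinn
  - order 2 (Speaker): customer_id=3 -> matches Ivan
  - order 3 (Stapler): customer_id=3 -> matches Ivan
  - order 4 (Webcam): customer_id=NULL, no match -> kept with NULL
  - order 5 (Keyboard): customer_id=3 -> matches Ivan
  - order 6 (Mouse): customer_id=2 -> matches Quinn
All 6 rows appear; 1 has NULL customer.

SQL:
SELECT a.product, b.name AS customer
FROM orders a
LEFT JOIN customers b ON a.customer_id = b.id

Result:
product  | customer
---------+---------
Cable    | Quinn   
Speaker  | Ivan    
Stapler  | Ivan    
Webcam   | NULL    
Keyboard | Ivan    
Mouse    | Quinn   


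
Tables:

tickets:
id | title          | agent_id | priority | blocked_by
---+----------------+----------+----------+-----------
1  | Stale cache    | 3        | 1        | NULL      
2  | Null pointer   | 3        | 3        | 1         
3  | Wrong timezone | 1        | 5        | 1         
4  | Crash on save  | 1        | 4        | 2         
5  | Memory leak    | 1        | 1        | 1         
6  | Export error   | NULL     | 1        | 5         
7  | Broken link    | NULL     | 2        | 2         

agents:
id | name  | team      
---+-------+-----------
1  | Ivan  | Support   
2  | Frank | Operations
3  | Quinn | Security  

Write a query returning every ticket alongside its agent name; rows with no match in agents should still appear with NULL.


LEFT JOIN keeps every row from tickets (the left table); where agent_id has no match in agents, the agent columns become NULL. Walk through each ticket:
  - ticket 1 (Stale cache): agent_id=3 -> matches Quinn
  - ticket 2 (Null pointer): agent_id=3 -> matches Quinn
  - ticket 3 (Wrong timezone): agent_id=1 -> matches Ivan
  - ticket 4 (Crash on save): agent_id=1 -> matches Ivan
  - ticket 5 (Memory leak): agent_id=1 -> matches Ivan
  - ticket 6 (Export error): agent_id=NULL, no match -> kept with NULL
  - ticket 7 (Broken link): agent_id=NULL, no match -> kept with NULL
All 7 rows appear; 2 have NULL agent.

SQL:
SELECT a.title, b.name AS agent
FROM tickets a
LEFT JOIN agents b ON a.agent_id = b.id

Result:
title          | agent
---------------+------
Stale cache    | Quinn
Null pointer   | Quinn
Wrong timezone | Ivan 
Crash on save  | Ivan 
Memory leak    | Ivan 
Export error   | NULL 
Broken link    | NULL 


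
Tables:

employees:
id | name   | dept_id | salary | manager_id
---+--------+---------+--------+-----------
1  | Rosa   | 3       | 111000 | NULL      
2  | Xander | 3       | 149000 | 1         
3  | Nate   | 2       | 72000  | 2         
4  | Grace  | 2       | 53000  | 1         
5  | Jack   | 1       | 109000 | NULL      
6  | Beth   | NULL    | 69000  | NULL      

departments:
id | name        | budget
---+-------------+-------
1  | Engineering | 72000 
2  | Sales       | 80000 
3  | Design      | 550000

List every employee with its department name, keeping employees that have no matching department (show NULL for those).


LEFT JOIN keeps every row from employees (the left table); where dept_id has no match in departments, the department columns become NULL. Walk through each employee:
  - employee 1 (Rosa): dept_id=3 -> matches Design
  - employee 2 (Xander): dept_id=3 -> matches Design
  - employee 3 (Nate): dept_id=2 -> matches Sales
  - employee 4 (Grace): dept_id=2 -> matches Sales
  - employee 5 (Jack): dept_id=1 -> matches Engineering
  - employee 6 (Beth): dept_id=NULL, no match -> kept with NULL
All 6 rows appear; 1 has NULL department.

SQL:
SELECT a.name, b.name AS department
FROM employees a
LEFT JOIN departments b ON a.dept_id = b.id

Result:
name   | department 
-------+------------
Rosa   | Design     
Xander | Design     
Nate   | Sales      
Grace  | Sales      
Jack   | Engineering
Beth   | NULL       


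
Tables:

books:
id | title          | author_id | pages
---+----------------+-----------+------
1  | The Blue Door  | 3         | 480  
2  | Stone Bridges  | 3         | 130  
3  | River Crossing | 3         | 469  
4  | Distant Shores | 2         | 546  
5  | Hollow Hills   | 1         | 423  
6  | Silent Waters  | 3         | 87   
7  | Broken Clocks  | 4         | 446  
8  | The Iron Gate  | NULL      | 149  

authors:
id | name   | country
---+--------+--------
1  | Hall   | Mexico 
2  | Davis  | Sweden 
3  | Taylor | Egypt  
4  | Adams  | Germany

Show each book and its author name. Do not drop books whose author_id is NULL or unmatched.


LEFT JOIN keeps every row from books (the left table); where author_id has no match in authors, the author columns become NULL. Walk through each book:
  - book 1 (The Blue Door): author_id=3 -> matches Taylor
  - book 2 (Stone Bridges): author_id=3 -> matches Taylor
  - book 3 (River Crossing): author_id=3 -> matches Taylor
  - book 4 (Distant Shores): author_id=2 -> matches Davis
  - book 5 (Hollow Hills): author_id=1 -> matches Hall
  - book 6 (Silent Waters): author_id=3 -> matches Taylor
  - book 7 (Broken Clocks): author_id=4 -> matches Adams
  - book 8 (The Iron Gate): author_id=NULL, no match -> kept with NULL
All 8 rows appear; 1 has NULL author.

SQL:
SELECT a.title, b.name AS author
FROM books a
LEFT JOIN authors b ON a.author_id = b.id

Result:
title          | author
---------------+-------
The Blue Door  | Taylor
Stone Bridges  | Taylor
River Crossing | Taylor
Distant Shores | Davis 
Hollow Hills   | Hall  
Silent Waters  | Taylor
Broken Clocks  | Adams 
The Iron Gate  | NULL  


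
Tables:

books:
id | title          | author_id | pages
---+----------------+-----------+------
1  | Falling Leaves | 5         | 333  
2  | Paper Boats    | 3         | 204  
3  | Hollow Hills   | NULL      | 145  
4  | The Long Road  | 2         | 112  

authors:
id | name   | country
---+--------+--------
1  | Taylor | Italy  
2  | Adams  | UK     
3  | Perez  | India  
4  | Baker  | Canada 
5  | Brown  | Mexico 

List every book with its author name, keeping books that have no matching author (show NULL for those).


LEFT JOIN keeps every row from books (the left table); where author_id has no match in authors, the author columns become NULL. Walk through each book:
  - book 1 (Falling Leaves): author_id=5 -> matches Brown
  - book 2 (Paper Boats): author_id=3 -> matches Perez
  - book 3 (Hollow Hills): author_id=NULL, no match -> kept with NULL
  - book 4 (The Long Road): author_id=2 -> matches Adams
All 4 rows appear; 1 has NULL author.

SQL:
SELECT a.title, b.name AS author
FROM books a
LEFT JOIN authors b ON a.author_id = b.id

Result:
title          | author
---------------+-------
Falling Leaves | Brown 
Paper Boats    | Perez 
Hollow Hills   | NULL  
The Long Road  | Adams 


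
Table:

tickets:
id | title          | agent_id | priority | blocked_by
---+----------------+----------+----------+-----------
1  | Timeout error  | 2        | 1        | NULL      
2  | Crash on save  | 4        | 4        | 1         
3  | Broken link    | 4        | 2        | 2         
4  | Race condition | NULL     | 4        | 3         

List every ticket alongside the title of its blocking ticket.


This is a self-join: tickets is joined to a second copy of itself, matching each row's blocked_by to another row's id. Use LEFT JOIN so rows with blocked_by=NULL are kept.
  - ticket 1 (Timeout error): blocked_by=NULL -> NULL
  - ticket 2 (Crash on save): blocked_by=1 -> Timeout error
  - ticket 3 (Broken link): blocked_by=2 -> Crash on save
  - ticket 4 (Race condition): blocked_by=3 -> Broken link

SQL:
SELECT a.title AS item, b.title AS blocked_by
FROM tickets a
LEFT JOIN tickets b ON a.blocked_by = b.id

Result:
item           | blocked_by   
---------------+--------------
Timeout error  | NULL         
Crash on save  | Timeout error
Broken link    | Crash on save
Race condition | Broken link  


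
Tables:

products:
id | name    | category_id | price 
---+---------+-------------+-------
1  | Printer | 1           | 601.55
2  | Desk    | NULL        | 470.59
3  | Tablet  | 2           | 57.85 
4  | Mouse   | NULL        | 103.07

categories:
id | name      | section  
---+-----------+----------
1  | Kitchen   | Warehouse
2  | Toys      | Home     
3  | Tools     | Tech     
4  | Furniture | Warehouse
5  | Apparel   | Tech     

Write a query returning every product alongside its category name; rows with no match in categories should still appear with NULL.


LEFT JOIN keeps every row from products (the left table); where category_id has no match in categories, the category columns become NULL. Walk through each product:
  - product 1 (Printer): category_id=1 -> matches Kitchen
  - product 2 (Desk): category_id=NULL, no match -> kept with NULL
  - product 3 (Tablet): category_id=2 -> matches Toys
  - product 4 (Mouse): category_id=NULL, no match -> kept with NULL
All 4 rows appear; 2 have NULL category.

SQL:
SELECT a.name, b.name AS category
FROM products a
LEFT JOIN categories b ON a.category_id = b.id

Result:
name    | category
--------+---------
Printer | Kitchen 
Desk    | NULL    
Tablet  | Toys    
Mouse   | NULL    


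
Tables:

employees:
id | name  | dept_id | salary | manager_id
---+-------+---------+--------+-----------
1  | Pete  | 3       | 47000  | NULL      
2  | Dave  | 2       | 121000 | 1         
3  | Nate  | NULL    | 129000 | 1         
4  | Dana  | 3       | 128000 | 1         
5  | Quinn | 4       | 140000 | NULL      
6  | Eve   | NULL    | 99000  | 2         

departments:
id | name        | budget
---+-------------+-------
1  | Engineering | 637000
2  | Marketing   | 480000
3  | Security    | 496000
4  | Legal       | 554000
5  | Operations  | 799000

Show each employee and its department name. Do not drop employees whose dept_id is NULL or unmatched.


LEFT JOIN keeps every row from employees (the left table); where dept_id has no match in departments, the department columns become NULL. Walk through each employee:
  - employee 1 (Pete): dept_id=3 -> matches Security
  - employee 2 (Dave): dept_id=2 -> matches Marketing
  - employee 3 (Nate): dept_id=NULL, no match -> kept with NULL
  - employee 4 (Dana): dept_id=3 -> matches Security
  - employee 5 (Quinn): dept_id=4 -> matches Legal
  - employee 6 (Eve): dept_id=NULL, no match -> kept with NULL
All 6 rows appear; 2 have NULL department.

SQL:
SELECT a.name, b.name AS department
FROM employees a
LEFT JOIN departments b ON a.dept_id = b.id

Result:
name  | department
------+-----------
Pete  | Security  
Dave  | Marketing 
Nate  | NULL      
Dana  | Security  
Quinn | Legal     
Eve   | NULL      


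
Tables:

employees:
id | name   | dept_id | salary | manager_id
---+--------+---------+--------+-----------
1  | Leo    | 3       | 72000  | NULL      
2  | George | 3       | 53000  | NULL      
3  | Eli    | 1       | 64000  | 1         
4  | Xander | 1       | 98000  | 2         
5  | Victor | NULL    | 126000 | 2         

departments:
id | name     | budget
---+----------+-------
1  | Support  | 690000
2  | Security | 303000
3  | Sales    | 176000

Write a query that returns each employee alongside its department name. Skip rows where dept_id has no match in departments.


INNER JOIN keeps only employees rows whose dept_id matches an id in departments. Walk through each employee:
  - employee 1 (Leo): dept_id=3 -> matches Sales
  - employee 2 (George): dept_id=3 -> matches Sales
  - employee 3 (Eli): dept_id=1 -> matches Support
  - employee 4 (Xander): dept_id=1 -> matches Support
  - employee 5 (Victor): dept_id=NULL, no match -> dropped
So 1 of 5 rows is dropped.

SQL:
SELECT a.name, b.name AS department
FROM employees a
INNER JOIN departments b ON a.dept_id = b.id

Result:
name   | department
-------+-----------
Leo    | Sales     
George | Sales     
Eli    | Support   
Xander | Support   


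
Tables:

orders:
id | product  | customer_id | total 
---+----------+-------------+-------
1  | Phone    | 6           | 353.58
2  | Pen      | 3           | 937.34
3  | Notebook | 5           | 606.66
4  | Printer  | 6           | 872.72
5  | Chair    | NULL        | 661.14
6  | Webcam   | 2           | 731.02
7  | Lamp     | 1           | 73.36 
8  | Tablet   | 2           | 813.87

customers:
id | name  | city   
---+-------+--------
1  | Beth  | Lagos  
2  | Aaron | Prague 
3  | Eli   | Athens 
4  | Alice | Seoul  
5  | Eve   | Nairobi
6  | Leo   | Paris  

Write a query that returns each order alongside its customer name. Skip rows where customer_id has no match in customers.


INNER JOIN keeps only orders rows whose customer_id matches an id in customers. Walk through each order:
  - order 1 (Phone): customer_id=6 -> matches Leo
  - order 2 (Pen): customer_id=3 -> matches Eli
  - order 3 (Notebook): customer_id=5 -> matches Eve
  - order 4 (Printer): customer_id=6 -> matches Leo
  - order 5 (Chair): customer_id=NULL, no match -> dropped
  - order 6 (Webcam): customer_id=2 -> matches Aaron
  - order 7 (Lamp): customer_id=1 -> matches Beth
  - order 8 (Tablet): customer_id=2 -> matches Aaron
So 1 of 8 rows is dropped.

SQL:
SELECT a.product, b.name AS customer
FROM orders a
INNER JOIN customers b ON a.customer_id = b.id

Result:
product  | customer
---------+---------
Phone    | Leo     
Pen      | Eli     
Notebook | Eve     
Printer  | Leo     
Webcam   | Aaron   
Lamp     | Beth    
Tablet   | Aaron   


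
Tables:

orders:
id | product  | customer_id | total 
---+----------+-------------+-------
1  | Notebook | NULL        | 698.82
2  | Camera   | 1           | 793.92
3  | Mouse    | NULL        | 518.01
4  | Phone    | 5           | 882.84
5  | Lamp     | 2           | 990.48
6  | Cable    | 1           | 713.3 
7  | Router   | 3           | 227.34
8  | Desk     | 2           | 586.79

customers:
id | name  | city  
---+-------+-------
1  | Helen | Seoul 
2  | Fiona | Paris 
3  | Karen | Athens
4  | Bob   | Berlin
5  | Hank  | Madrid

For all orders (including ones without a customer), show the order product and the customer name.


LEFT JOIN keeps every row from orders (the left table); where customer_id has no match in customers, the customer columns become NULL. Walk through each order:
  - order 1 (Notebook): customer_id=NULL, no match -> kept with NULL
  - order 2 (Camera): customer_id=1 -> matches Helen
  - order 3 (Mouse): customer_id=NULL, no match -> kept with NULL
  - order 4 (Phone): customer_id=5 -> matches Hank
  - order 5 (Lamp): customer_id=2 -> matches Fiona
  - order 6 (Cable): customer_id=1 -> matches Helen
  - order 7 (Router): customer_id=3 -> matches Karen
  - order 8 (Desk): customer_id=2 -> matches Fiona
All 8 rows appear; 2 have NULL customer.

SQL:
SELECT a.product, b.name AS customer
FROM orders a
LEFT JOIN customers b ON a.customer_id = b.id

Result:
product  | customer
---------+---------
Notebook | NULL    
Camera   | Helen   
Mouse    | NULL    
Phone    | Hank    
Lamp     | Fiona   
Cable    | Helen   
Router   | Karen   
Desk     | Fiona   


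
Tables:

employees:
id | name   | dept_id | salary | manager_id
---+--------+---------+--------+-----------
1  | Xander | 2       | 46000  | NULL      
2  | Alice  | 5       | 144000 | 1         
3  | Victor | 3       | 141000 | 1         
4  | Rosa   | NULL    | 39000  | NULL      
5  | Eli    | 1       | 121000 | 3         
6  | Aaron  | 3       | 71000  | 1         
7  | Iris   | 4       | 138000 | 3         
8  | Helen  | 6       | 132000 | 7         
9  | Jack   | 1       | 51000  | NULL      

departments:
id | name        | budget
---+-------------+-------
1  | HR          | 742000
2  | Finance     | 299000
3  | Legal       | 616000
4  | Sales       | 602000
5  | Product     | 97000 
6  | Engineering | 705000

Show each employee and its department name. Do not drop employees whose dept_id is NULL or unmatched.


LEFT JOIN keeps every row from employees (the left table); where dept_id has no match in departments, the department columns become NULL. Walk through each employee:
  - employee 1 (Xander): dept_id=2 -> matches Finance
  - employee 2 (Alice): dept_id=5 -> matches Product
  - employee 3 (Victor): dept_id=3 -> matches Legal
  - employee 4 (Rosa): dept_id=NULL, no match -> kept with NULL
  - employee 5 (Eli): dept_id=1 -> matches HR
  - employee 6 (Aaron): dept_id=3 -> matches Legal
  - employee 7 (Iris): dept_id=4 -> matches Sales
  - employee 8 (Helen): dept_id=6 -> matches Engineering
  - employee 9 (Jack): dept_id=1 -> matches HR
All 9 rows appear; 1 has NULL department.

SQL:
SELECT a.name, b.name AS department
FROM employees a
LEFT JOIN departments b ON a.dept_id = b.id

Result:
name   | department 
-------+------------
Xander | Finance    
Alice  | Product    
Victor | Legal      
Rosa   | NULL       
Eli    | HR         
Aaron  | Legal      
Iris   | Sales      
Helen  | Engineering
Jack   | HR         


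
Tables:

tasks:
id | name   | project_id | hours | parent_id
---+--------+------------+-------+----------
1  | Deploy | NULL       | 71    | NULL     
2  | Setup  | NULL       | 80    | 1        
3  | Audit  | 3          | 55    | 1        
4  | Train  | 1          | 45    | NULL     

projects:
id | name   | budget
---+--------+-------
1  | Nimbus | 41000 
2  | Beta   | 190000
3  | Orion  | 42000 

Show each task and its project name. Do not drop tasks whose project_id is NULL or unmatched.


LEFT JOIN keeps every row from tasks (the left table); where project_id has no match in projects, the project columns become NULL. Walk through each task:
  - task 1 (Deploy): project_id=NULL, no match -> kept with NULL
  - task 2 (Setup): project_id=NULL, no match -> kept with NULL
  - task 3 (Audit): project_id=3 -> matches Orion
  - task 4 (Train): project_id=1 -> matches Nimbus
All 4 rows appear; 2 have NULL project.

SQL:
SELECT a.name, b.name AS project
FROM tasks a
LEFT JOIN projects b ON a.project_id = b.id

Result:
name   | project
-------+--------
Deploy | NULL   
Setup  | NULL   
Audit  | Orion  
Train  | Nimbus 


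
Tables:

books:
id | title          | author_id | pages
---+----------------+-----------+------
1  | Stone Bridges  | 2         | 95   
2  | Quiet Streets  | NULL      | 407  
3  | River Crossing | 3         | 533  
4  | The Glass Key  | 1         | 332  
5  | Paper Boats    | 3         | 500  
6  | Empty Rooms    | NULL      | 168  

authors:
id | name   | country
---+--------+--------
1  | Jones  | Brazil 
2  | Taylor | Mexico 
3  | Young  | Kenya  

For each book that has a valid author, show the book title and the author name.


INNER JOIN keeps only books rows whose author_id matches an id in authors. Walk through each book:
  - book 1 (Stone Bridges): author_id=2 -> matches Taylor
  - book 2 (Quiet Streets): author_id=NULL, no match -> dropped
  - book 3 (River Crossing): author_id=3 -> matches Young
  - book 4 (The Glass Key): author_id=1 -> matches Jones
  - book 5 (Paper Boats): author_id=3 -> matches Young
  - book 6 (Empty Rooms): author_id=NULL, no match -> dropped
So 2 of 6 rows are dropped.

SQL:
SELECT a.title, b.name AS author
FROM books a
INNER JOIN authors b ON a.author_id = b.id

Result:
title          | author
---------------+-------
Stone Bridges  | Taylor
River Crossing | Young 
The Glass Key  | Jones 
Paper Boats    | Young 


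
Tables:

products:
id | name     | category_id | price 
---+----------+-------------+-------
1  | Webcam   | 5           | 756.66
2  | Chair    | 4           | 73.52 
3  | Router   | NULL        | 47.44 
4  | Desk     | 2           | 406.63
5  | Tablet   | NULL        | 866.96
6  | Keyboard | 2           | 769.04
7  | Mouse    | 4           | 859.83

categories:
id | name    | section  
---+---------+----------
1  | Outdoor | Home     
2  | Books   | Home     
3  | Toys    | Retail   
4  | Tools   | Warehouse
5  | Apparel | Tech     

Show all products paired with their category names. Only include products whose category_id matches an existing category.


INNER JOIN keeps only products rows whose category_id matches an id in categories. Walk through each product:
  - product 1 (Webcam): category_id=5 -> matches Apparel
  - product 2 (Chair): category_id=4 -> matches Tools
  - product 3 (Router): category_id=NULL, no match -> dropped
  - product 4 (Desk): category_id=2 -> matches Books
  - product 5 (Tablet): category_id=NULL, no match -> dropped
  - product 6 (Keyboard): category_id=2 -> matches Books
  - product 7 (Mouse): category_id=4 -> matches Tools
So 2 of 7 rows are dropped.

SQL:
SELECT a.name, b.name AS category
FROM products a
INNER JOIN categories b ON a.category_id = b.id

Result:
name     | category
---------+---------
Webcam   | Apparel 
Chair    | Tools   
Desk     | Books   
Keyboard | Books   
Mouse    | Tools   


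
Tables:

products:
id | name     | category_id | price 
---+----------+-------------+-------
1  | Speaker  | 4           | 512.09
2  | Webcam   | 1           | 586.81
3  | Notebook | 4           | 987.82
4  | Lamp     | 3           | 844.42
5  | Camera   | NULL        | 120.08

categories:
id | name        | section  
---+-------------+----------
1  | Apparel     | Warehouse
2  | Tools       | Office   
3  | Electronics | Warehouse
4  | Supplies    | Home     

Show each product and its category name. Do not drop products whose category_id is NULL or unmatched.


LEFT JOIN keeps every row from products (the left table); where category_id has no match in categories, the category columns become NULL. Walk through each product:
  - product 1 (Speaker): category_id=4 -> matches Supplies
  - product 2 (Webcam): category_id=1 -> matches Apparel
  - product 3 (Notebook): category_id=4 -> matches Supplies
  - product 4 (Lamp): category_id=3 -> matches Electronics
  - product 5 (Camera): category_id=NULL, no match -> kept with NULL
All 5 rows appear; 1 has NULL category.

SQL:
SELECT a.name, b.name AS category
FROM products a
LEFT JOIN categories b ON a.category_id = b.id

Result:
name     | category   
---------+------------
Speaker  | Supplies   
Webcam   | Apparel    
Notebook | Supplies   
Lamp     | Electronics
Camera   | NULL       


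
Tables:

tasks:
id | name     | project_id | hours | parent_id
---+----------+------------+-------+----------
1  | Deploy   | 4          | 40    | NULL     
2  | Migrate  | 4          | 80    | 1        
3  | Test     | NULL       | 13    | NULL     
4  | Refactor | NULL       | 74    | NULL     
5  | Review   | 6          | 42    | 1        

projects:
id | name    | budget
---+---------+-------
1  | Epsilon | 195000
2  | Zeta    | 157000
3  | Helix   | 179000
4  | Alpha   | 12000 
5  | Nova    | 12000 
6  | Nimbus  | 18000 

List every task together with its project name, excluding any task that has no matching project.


INNER JOIN keeps only tasks rows whose project_id matches an id in projects. Walk through each task:
  - task 1 (Deploy): project_id=4 -> matches Alpha
  - task 2 (Migrate): project_id=4 -> matches Alpha
  - task 3 (Test): project_id=NULL, no match -> dropped
  - task 4 (Refactor): project_id=NULL, no match -> dropped
  - task 5 (Review): project_id=6 -> matches Nimbus
So 2 of 5 rows are dropped.

SQL:
SELECT a.name, b.name AS project
FROM tasks a
INNER JOIN projects b ON a.project_id = b.id

Result:
name    | project
--------+--------
Deploy  | Alpha  
Migrate | Alpha  
Review  | Nimbus 


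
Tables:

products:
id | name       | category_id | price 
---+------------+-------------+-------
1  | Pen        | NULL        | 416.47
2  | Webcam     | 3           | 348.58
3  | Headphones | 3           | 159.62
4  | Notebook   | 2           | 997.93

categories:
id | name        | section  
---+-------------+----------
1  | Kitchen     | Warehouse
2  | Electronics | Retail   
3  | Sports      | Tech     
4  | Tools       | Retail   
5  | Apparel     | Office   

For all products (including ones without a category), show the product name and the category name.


LEFT JOIN keeps every row from products (the left table); where category_id has no match in categories, the category columns become NULL. Walk through each product:
  - product 1 (Pen): category_id=NULL, no match -> kept with NULL
  - product 2 (Webcam): category_id=3 -> matches Sports
  - product 3 (Headphones): category_id=3 -> matches Sports
  - product 4 (Notebook): category_id=2 -> matches Electronics
All 4 rows appear; 1 has NULL category.

SQL:
SELECT a.name, b.name AS category
FROM products a
LEFT JOIN categories b ON a.category_id = b.id

Result:
name       | category   
-----------+------------
Pen        | NULL       
Webcam     | Sports     
Headphones | Sports     
Notebook   | Electronics


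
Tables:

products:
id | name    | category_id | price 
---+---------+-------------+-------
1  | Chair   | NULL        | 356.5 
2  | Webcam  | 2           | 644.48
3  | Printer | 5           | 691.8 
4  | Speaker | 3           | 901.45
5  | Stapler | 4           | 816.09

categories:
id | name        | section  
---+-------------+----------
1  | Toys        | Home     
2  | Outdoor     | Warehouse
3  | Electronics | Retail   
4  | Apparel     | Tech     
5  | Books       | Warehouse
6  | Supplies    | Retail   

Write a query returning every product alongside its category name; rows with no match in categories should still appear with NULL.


LEFT JOIN keeps every row from products (the left table); where category_id has no match in categories, the category columns become NULL. Walk through each product:
  - product 1 (Chair): category_id=NULL, no match -> kept with NULL
  - product 2 (Webcam): category_id=2 -> matches Outdoor
  - product 3 (Printer): category_id=5 -> matches Books
  - product 4 (Speaker): category_id=3 -> matches Electronics
  - product 5 (Stapler): category_id=4 -> matches Apparel
All 5 rows appear; 1 has NULL category.

SQL:
SELECT a.name, b.name AS category
FROM products a
LEFT JOIN categories b ON a.category_id = b.id

Result:
name    | category   
--------+------------
Chair   | NULL       
Webcam  | Outdoor    
Printer | Books      
Speaker | Electronics
Stapler | Apparel    


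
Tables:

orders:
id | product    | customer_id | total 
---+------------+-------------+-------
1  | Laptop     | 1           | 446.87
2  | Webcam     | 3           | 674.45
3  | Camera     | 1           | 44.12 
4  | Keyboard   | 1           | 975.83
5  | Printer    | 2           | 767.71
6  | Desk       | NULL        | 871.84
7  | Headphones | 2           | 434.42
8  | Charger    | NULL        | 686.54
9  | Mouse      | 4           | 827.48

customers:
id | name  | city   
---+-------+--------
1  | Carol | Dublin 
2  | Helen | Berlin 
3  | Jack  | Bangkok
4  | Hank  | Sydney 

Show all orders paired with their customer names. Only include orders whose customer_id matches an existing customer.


INNER JOIN keeps only orders rows whose customer_id matches an id in customers. Walk through each order:
  - order 1 (Laptop): customer_id=1 -> matches Carol
  - order 2 (Webcam): customer_id=3 -> matches Jack
  - order 3 (Camera): customer_id=1 -> matches Carol
  - order 4 (Keyboard): customer_id=1 -> matches Carol
  - order 5 (Printer): customer_id=2 -> matches Helen
  - order 6 (Desk): customer_id=NULL, no match -> dropped
  - order 7 (Headphones): customer_id=2 -> matches Helen
  - order 8 (Charger): customer_id=NULL, no match -> dropped
  - order 9 (Mouse): customer_id=4 -> matches Hank
So 2 of 9 rows are dropped.

SQL:
SELECT a.product, b.name AS customer
FROM orders a
INNER JOIN customers b ON a.customer_id = b.id

Result:
product    | customer
-----------+---------
Laptop     | Carol   
Webcam     | Jack    
Camera     | Carol   
Keyboard   | Carol   
Printer    | Helen   
Headphones | Helen   
Mouse      | Hank    


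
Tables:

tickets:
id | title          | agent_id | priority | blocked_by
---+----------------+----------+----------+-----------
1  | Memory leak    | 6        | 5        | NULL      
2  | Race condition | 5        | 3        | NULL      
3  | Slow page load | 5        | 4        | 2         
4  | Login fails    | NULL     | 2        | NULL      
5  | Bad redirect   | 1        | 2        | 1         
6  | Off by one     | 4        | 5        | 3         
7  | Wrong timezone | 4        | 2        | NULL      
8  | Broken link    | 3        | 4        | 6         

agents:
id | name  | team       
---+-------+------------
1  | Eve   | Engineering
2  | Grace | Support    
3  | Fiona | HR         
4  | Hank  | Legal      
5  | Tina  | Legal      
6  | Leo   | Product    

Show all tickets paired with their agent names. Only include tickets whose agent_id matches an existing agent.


INNER JOIN keeps only tickets rows whose agent_id matches an id in agents. Walk through each ticket:
  - ticket 1 (Memory leak): agent_id=6 -> matches Leo
  - ticket 2 (Race condition): agent_id=5 -> matches Tina
  - ticket 3 (Slow page load): agent_id=5 -> matches Tina
  - ticket 4 (Login fails): agent_id=NULL, no match -> dropped
  - ticket 5 (Bad redirect): agent_id=1 -> matches Eve
  - ticket 6 (Off by one): agent_id=4 -> matches Hank
  - ticket 7 (Wrong timezone): agent_id=4 -> matches Hank
  - ticket 8 (Broken link): agent_id=3 -> matches Fiona
So 1 of 8 rows is dropped.

SQL:
SELECT a.title, b.name AS agent
FROM tickets a
INNER JOIN agents b ON a.agent_id = b.id

Result:
title          | agent
---------------+------
Memory leak    | Leo  
Race condition | Tina 
Slow page load | Tina 
Bad redirect   | Eve  
Off by one     | Hank 
Wrong timezone | Hank 
Broken link    | Fiona


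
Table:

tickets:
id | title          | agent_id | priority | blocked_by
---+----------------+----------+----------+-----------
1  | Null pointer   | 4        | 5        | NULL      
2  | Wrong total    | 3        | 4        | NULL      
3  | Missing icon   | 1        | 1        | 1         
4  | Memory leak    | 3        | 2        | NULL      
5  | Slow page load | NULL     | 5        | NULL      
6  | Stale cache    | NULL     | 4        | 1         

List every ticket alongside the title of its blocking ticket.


This is a self-join: tickets is joined to a second copy of itself, matching each row's blocked_by to another row's id. Use LEFT JOIN so rows with blocked_by=NULL are kept.
  - ticket 1 (Null pointer): blocked_by=NULL -> NULL
  - ticket 2 (Wrong total): blocked_by=NULL -> NULL
  - ticket 3 (Missing icon): blocked_by=1 -> Null pointer
  - ticket 4 (Memory leak): blocked_by=NULL -> NULL
  - ticket 5 (Slow page load): blocked_by=NULL -> NULL
  - ticket 6 (Stale cache): blocked_by=1 -> Null pointer

SQL:
SELECT a.title AS item, b.title AS blocked_by
FROM tickets a
LEFT JOIN tickets b ON a.blocked_by = b.id

Result:
item           | blocked_by  
---------------+-------------
Null pointer   | NULL        
Wrong total    | NULL        
Missing icon   | Null pointer
Memory leak    | NULL        
Slow page load | NULL        
Stale cache    | Null pointer


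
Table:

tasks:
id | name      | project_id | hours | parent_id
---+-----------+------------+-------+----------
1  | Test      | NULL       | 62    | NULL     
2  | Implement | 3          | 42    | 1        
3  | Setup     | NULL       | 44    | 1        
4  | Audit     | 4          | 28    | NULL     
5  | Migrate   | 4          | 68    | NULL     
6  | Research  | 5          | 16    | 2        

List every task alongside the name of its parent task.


This is a self-join: tasks is joined to a second copy of itself, matching each row's parent_id to another row's id. Use LEFT JOIN so rows with parent_id=NULL are kept.
  - task 1 (Test): parent_id=NULL -> NULL
  - task 2 (Implement): parent_id=1 -> Test
  - task 3 (Setup): parent_id=1 -> Test
  - task 4 (Audit): parent_id=NULL -> NULL
  - task 5 (Migrate): parent_id=NULL -> NULL
  - task 6 (Research): parent_id=2 -> Implement

SQL:
SELECT a.name AS item, b.name AS parent
FROM tasks a
LEFT JOIN tasks b ON a.parent_id = b.id

Result:
item      | parent   
----------+----------
Test      | NULL     
Implement | Test     
Setup     | Test     
Audit     | NULL     
Migrate   | NULL     
Research  | Implement


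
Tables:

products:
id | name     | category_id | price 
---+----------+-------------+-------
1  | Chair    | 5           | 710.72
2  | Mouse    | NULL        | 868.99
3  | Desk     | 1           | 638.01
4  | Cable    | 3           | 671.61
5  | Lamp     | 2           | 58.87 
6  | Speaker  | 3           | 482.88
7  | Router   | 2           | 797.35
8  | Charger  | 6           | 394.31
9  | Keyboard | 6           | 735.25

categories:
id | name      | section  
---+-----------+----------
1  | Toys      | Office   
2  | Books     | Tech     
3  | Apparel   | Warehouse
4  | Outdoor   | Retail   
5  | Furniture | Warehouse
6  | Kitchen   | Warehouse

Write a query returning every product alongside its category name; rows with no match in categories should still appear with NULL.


LEFT JOIN keeps every row from products (the left table); where category_id has no match in categories, the category columns become NULL. Walk through each product:
  - product 1 (Chair): category_id=5 -> matches Furniture
  - product 2 (Mouse): category_id=NULL, no match -> kept with NULL
  - product 3 (Desk): category_id=1 -> matches Toys
  - product 4 (Cable): category_id=3 -> matches Apparel
  - product 5 (Lamp): category_id=2 -> matches Books
  - product 6 (Speaker): category_id=3 -> matches Apparel
  - product 7 (Router): category_id=2 -> matches Books
  - product 8 (Charger): category_id=6 -> matches Kitchen
  - product 9 (Keyboard): category_id=6 -> matches Kitchen
All 9 rows appear; 1 has NULL category.

SQL:
SELECT a.name, b.name AS category
FROM products a
LEFT JOIN categories b ON a.category_id = b.id

Result:
name     | category 
---------+----------
Chair    | Furniture
Mouse    | NULL     
Desk     | Toys     
Cable    | Apparel  
Lamp     | Books    
Speaker  | Apparel  
Router   | Books    
Charger  | Kitchen  
Keyboard | Kitchen  


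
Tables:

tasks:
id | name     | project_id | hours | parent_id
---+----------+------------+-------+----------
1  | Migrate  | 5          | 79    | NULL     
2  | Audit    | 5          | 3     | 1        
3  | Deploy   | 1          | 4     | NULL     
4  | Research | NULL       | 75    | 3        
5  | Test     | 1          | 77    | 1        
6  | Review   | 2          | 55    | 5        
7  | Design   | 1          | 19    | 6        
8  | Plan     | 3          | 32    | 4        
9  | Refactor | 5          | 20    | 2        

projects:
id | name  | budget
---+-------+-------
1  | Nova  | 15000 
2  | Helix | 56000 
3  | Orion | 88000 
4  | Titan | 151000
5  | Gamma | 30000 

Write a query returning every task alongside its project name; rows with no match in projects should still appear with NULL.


LEFT JOIN keeps every row from tasks (the left table); where project_id has no match in projects, the project columns become NULL. Walk through each task:
  - task 1 (Migrate): project_id=5 -> matches Gamma
  - task 2 (Audit): project_id=5 -> matches Gamma
  - task 3 (Deploy): project_id=1 -> matches Nova
  - task 4 (Research): project_id=NULL, no match -> kept with NULL
  - task 5 (Test): project_id=1 -> matches Nova
  - task 6 (Review): project_id=2 -> matches Helix
  - task 7 (Design): project_id=1 -> matches Nova
  - task 8 (Plan): project_id=3 -> matches Orion
  - task 9 (Refactor): project_id=5 -> matches Gamma
All 9 rows appear; 1 has NULL project.

SQL:
SELECT a.name, b.name AS project
FROM tasks a
LEFT JOIN projects b ON a.project_id = b.id

Result:
name     | project
---------+--------
Migrate  | Gamma  
Audit    | Gamma  
Deploy   | Nova   
Research | NULL   
Test     | Nova   
Review   | Helix  
Design   | Nova   
Plan     | Orion  
Refactor | Gamma  


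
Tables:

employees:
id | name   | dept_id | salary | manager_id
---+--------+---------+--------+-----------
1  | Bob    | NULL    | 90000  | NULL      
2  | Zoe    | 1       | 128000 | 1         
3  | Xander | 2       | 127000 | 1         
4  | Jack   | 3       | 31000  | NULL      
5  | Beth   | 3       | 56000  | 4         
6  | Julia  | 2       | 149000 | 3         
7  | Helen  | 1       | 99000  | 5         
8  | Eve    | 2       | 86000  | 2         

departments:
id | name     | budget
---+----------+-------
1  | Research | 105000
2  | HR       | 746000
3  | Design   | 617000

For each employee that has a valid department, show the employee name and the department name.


INNER JOIN keeps only employees rows whose dept_id matches an id in departments. Walk through each employee:
  - employee 1 (Bob): dept_id=NULL, no match -> dropped
  - employee 2 (Zoe): dept_id=1 -> matches Research
  - employee 3 (Xander): dept_id=2 -> matches HR
  - employee 4 (Jack): dept_id=3 -> matches Design
  - employee 5 (Beth): dept_id=3 -> matches Design
  - employee 6 (Julia): dept_id=2 -> matches HR
  - employee 7 (Helen): dept_id=1 -> matches Research
  - employee 8 (Eve): dept_id=2 -> matches HR
So 1 of 8 rows is dropped.

SQL:
SELECT a.name, b.name AS department
FROM employees a
INNER JOIN departments b ON a.dept_id = b.id

Result:
name   | department
-------+-----------
Zoe    | Research  
Xander | HR        
Jack   | Design    
Beth   | Design    
Julia  | HR        
Helen  | Research  
Eve    | HR        


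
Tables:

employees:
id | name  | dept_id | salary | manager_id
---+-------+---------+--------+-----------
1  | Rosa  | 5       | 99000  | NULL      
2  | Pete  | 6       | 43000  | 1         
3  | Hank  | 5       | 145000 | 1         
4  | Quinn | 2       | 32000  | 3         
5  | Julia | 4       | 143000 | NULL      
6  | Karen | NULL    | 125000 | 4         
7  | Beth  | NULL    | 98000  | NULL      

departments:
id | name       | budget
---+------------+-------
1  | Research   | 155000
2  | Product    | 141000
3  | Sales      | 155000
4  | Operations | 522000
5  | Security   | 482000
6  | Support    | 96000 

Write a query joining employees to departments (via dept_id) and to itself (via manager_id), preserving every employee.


Two LEFT JOINs from the same base table employees: one to departments via dept_id, one to employees itself via manager_id. Both are LEFT so every employee is preserved.
Match against departments:
  - employee 1 (Rosa): dept_id=5 -> matches Security
  - employee 2 (Pete): dept_id=6 -> matches Support
  - employee 3 (Hank): dept_id=5 -> matches Security
  - employee 4 (Quinn): dept_id=2 -> matches Product
  - employee 5 (Julia): dept_id=4 -> matches Operations
  - employee 6 (Karen): dept_id=NULL, no match -> kept with NULL
  - employee 7 (Beth): dept_id=NULL, no match -> kept with NULL
Match against employees (self):
  - employee 1 (Rosa): manager_id=NULL -> NULL
  - employee 2 (Pete): manager_id=1 -> Rosa
  - employee 3 (Hank): manager_id=1 -> Rosa
  - employee 4 (Quinn): manager_id=3 -> Hank
  - employee 5 (Julia): manager_id=NULL -> NULL
  - employee 6 (Karen): manager_id=4 -> Quinn
  - employee 7 (Beth): manager_id=NULL -> NULL

SQL:
SELECT a.name, b.name AS department, c.name AS manager
FROM employees a
LEFT JOIN departments b ON a.dept_id = b.id
LEFT JOIN employees c ON a.manager_id = c.id

Result:
name  | department | manager
------+------------+--------
Rosa  | Security   | NULL   
Pete  | Support    | Rosa   
Hank  | Security   | Rosa   
Quinn | Product    | Hank   
Julia | Operations | NULL   
Karen | NULL       | Quinn  
Beth  | NULL       | NULL   


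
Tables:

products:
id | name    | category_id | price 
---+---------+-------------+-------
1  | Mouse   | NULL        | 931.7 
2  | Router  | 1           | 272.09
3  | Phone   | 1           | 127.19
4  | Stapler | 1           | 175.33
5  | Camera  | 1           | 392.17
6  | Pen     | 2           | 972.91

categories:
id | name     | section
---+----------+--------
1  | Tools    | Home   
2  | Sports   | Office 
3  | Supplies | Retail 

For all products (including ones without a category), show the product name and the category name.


LEFT JOIN keeps every row from products (the left table); where category_id has no match in categories, the category columns become NULL. Walk through each product:
  - product 1 (Mouse): category_id=NULL, no match -> kept with NULL
  - product 2 (Router): category_id=1 -> matches Tools
  - product 3 (Phone): category_id=1 -> matches Tools
  - product 4 (Stapler): category_id=1 -> matches Tools
  - product 5 (Camera): category_id=1 -> matches Tools
  - product 6 (Pen): category_id=2 -> matches Sports
All 6 rows appear; 1 has NULL category.

SQL:
SELECT a.name, b.name AS category
FROM products a
LEFT JOIN categories b ON a.category_id = b.id

Result:
name    | category
--------+---------
Mouse   | NULL    
Router  | Tools   
Phone   | Tools   
Stapler | Tools   
Camera  | Tools   
Pen     | Sports  
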